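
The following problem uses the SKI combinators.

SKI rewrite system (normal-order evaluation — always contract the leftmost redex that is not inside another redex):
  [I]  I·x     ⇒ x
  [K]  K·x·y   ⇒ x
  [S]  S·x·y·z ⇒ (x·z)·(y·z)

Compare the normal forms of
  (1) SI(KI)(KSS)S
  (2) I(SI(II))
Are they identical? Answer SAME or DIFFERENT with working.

Term A:
  start: SI(KI)(KSS)S
  step 1: I(KSS)(KI(KSS))S
  step 2: KSS(KI(KSS))S
  step 3: S(KI(KSS))S
  step 4: SIS

Term B:
  start: I(SI(II))
  step 1: SI(II)
  step 2: SII

Answer: DIFFERENT — A ⇓ SIS, B ⇓ SII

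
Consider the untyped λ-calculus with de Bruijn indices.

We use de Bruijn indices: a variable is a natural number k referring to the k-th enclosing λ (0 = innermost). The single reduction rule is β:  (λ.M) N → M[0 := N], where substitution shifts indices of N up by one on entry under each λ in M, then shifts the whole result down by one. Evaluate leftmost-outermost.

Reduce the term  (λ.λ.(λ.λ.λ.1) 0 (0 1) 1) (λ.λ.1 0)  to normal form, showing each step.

Answer: normal form = λ.0 (λ.λ.1 0)  (in 4 steps)

Derivation:
  start: (λ.λ.(λ.λ.λ.1) 0 (0 1) 1) (λ.λ.1 0)
  [1] λ.(λ.λ.λ.1) 0 (0 (λ.λ.1 0)) (λ.λ.1 0)
  [2] λ.(λ.λ.1) (0 (λ.λ.1 0)) (λ.λ.1 0)
  [3] λ.(λ.1 (λ.λ.1 0)) (λ.λ.1 0)
  [4] λ.0 (λ.λ.1 0)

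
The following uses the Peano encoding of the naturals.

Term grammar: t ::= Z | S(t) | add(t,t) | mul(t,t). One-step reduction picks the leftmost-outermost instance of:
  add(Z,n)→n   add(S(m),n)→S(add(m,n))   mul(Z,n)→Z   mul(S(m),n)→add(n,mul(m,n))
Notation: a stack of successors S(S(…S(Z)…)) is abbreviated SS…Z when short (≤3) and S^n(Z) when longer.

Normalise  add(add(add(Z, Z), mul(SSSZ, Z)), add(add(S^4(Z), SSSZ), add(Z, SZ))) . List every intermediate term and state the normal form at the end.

Answer: normal form = S^8(Z)  (in 24 steps)

Working:
  start: add(add(add(Z, Z), mul(SSSZ, Z)), add(add(S^4(Z), SSSZ), add(Z, SZ)))
  [1] add(add(Z, mul(SSSZ, Z)), add(add(S^4(Z), SSSZ), add(Z, SZ)))
  [2] add(mul(SSSZ, Z), add(add(S^4(Z), SSSZ), add(Z, SZ)))
  [3] add(add(Z, mul(SSZ, Z)), add(add(S^4(Z), SSSZ), add(Z, SZ)))
  [4] add(mul(SSZ, Z), add(add(S^4(Z), SSSZ), add(Z, SZ)))
  [5] add(add(Z, mul(SZ, Z)), add(add(S^4(Z), SSSZ), add(Z, SZ)))
  [6] add(mul(SZ, Z), add(add(S^4(Z), SSSZ), add(Z, SZ)))
  [7] add(add(Z, mul(Z, Z)), add(add(S^4(Z), SSSZ), add(Z, SZ)))
  [8] add(mul(Z, Z), add(add(S^4(Z), SSSZ), add(Z, SZ)))
  [9] add(Z, add(add(S^4(Z), SSSZ), add(Z, SZ)))
  [10] add(add(S^4(Z), SSSZ), add(Z, SZ))
  [11] add(S(add(SSSZ, SSSZ)), add(Z, SZ))
  [12] S(add(add(SSSZ, SSSZ), add(Z, SZ)))
  [13] S(add(S(add(SSZ, SSSZ)), add(Z, SZ)))
  [14] S(S(add(add(SSZ, SSSZ), add(Z, SZ))))
  [15] S(S(add(S(add(SZ, SSSZ)), add(Z, SZ))))
  [16] S(S(S(add(add(SZ, SSSZ), add(Z, SZ)))))
  [17] S(S(S(add(S(add(Z, SSSZ)), add(Z, SZ)))))
  [18] S(S(S(S(add(add(Z, SSSZ), add(Z, SZ))))))
  [19] S(S(S(S(add(SSSZ, add(Z, SZ))))))
  [20] S(S(S(S(S(add(SSZ, add(Z, SZ)))))))
  [21] S(S(S(S(S(S(add(SZ, add(Z, SZ))))))))
  [22] S(S(S(S(S(S(S(add(Z, add(Z, SZ)))))))))
  [23] S(S(S(S(S(S(S(add(Z, SZ))))))))
  [24] S^8(Z)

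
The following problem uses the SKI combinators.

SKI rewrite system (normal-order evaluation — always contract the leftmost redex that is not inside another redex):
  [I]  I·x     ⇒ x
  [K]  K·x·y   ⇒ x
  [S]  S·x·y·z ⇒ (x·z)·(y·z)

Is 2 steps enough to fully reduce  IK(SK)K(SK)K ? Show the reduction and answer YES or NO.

Answer: NO — after 2 steps the term is SK(SK)K, not yet normal

Reduction:
  start: IK(SK)K(SK)K
  →1  K(SK)K(SK)K
  →2  SK(SK)K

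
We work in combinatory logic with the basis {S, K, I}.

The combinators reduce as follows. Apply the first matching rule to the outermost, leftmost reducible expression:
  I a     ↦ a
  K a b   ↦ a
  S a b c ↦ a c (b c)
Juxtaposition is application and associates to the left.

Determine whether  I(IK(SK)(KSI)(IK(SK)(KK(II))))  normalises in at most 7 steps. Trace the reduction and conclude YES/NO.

Answer: YES — reaches normal form SK(SK) in 5 ≤ 7 steps

Reduction:
  start: I(IK(SK)(KSI)(IK(SK)(KK(II))))
  [1] IK(SK)(KSI)(IK(SK)(KK(II)))
  [2] K(SK)(KSI)(IK(SK)(KK(II)))
  [3] SK(IK(SK)(KK(II)))
  [4] SK(K(SK)(KK(II)))
  [5] SK(SK)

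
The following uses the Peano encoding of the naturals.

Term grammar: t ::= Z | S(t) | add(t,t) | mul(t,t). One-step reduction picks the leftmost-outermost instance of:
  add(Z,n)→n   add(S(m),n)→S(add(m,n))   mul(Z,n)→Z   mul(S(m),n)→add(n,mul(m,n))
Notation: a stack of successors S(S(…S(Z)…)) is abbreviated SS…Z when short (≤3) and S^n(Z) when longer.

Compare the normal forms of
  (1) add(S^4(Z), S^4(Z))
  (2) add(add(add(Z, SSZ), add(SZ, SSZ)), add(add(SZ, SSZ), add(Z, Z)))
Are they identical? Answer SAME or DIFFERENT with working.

Answer: SAME — A ⇓ S^8(Z), B ⇓ S^8(Z)

Working:
Term A:
  start: add(S^4(Z), S^4(Z))
  step 1: S(add(SSSZ, S^4(Z)))
  step 2: S(S(add(SSZ, S^4(Z))))
  step 3: S(S(S(add(SZ, S^4(Z)))))
  step 4: S(S(S(S(add(Z, S^4(Z))))))
  step 5: S^8(Z)

Term B:
  start: add(add(add(Z, SSZ), add(SZ, SSZ)), add(add(SZ, SSZ), add(Z, Z)))
  step 1: add(add(SSZ, add(SZ, SSZ)), add(add(SZ, SSZ), add(Z, Z)))
  step 2: add(S(add(SZ, add(SZ, SSZ))), add(add(SZ, SSZ), add(Z, Z)))
  step 3: S(add(add(SZ, add(SZ, SSZ)), add(add(SZ, SSZ), add(Z, Z))))
  step 4: S(add(S(add(Z, add(SZ, SSZ))), add(add(SZ, SSZ), add(Z, Z))))
  step 5: S(S(add(add(Z, add(SZ, SSZ)), add(add(SZ, SSZ), add(Z, Z)))))
  step 6: S(S(add(add(SZ, SSZ), add(add(SZ, SSZ), add(Z, Z)))))
  step 7: S(S(add(S(add(Z, SSZ)), add(add(SZ, SSZ), add(Z, Z)))))
  step 8: S(S(S(add(add(Z, SSZ), add(add(SZ, SSZ), add(Z, Z))))))
  step 9: S(S(S(add(SSZ, add(add(SZ, SSZ), add(Z, Z))))))
  step 10: S(S(S(S(add(SZ, add(add(SZ, SSZ), add(Z, Z)))))))
  step 11: S(S(S(S(S(add(Z, add(add(SZ, SSZ), add(Z, Z))))))))
  step 12: S(S(S(S(S(add(add(SZ, SSZ), add(Z, Z)))))))
  step 13: S(S(S(S(S(add(S(add(Z, SSZ)), add(Z, Z)))))))
  step 14: S(S(S(S(S(S(add(add(Z, SSZ), add(Z, Z))))))))
  step 15: S(S(S(S(S(S(add(SSZ, add(Z, Z))))))))
  step 16: S(S(S(S(S(S(S(add(SZ, add(Z, Z)))))))))
  step 17: S(S(S(S(S(S(S(S(add(Z, add(Z, Z))))))))))
  step 18: S(S(S(S(S(S(S(S(add(Z, Z)))))))))
  step 19: S^8(Z)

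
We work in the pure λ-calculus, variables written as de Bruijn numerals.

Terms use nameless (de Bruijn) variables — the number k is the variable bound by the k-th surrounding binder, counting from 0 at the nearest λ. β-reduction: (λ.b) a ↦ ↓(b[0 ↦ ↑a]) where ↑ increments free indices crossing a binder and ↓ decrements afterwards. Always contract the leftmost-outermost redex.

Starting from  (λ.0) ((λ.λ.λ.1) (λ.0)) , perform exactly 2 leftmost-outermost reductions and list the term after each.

Answer: after 2 steps: λ.λ.1

Working:
  start: (λ.0) ((λ.λ.λ.1) (λ.0))
  [1] (λ.λ.λ.1) (λ.0)
  [2] λ.λ.1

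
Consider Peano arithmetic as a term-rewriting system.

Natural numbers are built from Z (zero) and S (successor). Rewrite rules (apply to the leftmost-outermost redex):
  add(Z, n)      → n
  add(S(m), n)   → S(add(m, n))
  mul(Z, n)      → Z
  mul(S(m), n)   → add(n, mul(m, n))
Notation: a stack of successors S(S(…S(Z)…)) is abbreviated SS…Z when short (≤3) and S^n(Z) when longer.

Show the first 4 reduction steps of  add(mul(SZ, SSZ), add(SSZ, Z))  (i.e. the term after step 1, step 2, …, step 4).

Answer: after 4 steps: S(add(S(add(Z, mul(Z, SSZ))), add(SSZ, Z)))

Working:
  start: add(mul(SZ, SSZ), add(SSZ, Z))
  →1  add(add(SSZ, mul(Z, SSZ)), add(SSZ, Z))
  →2  add(S(add(SZ, mul(Z, SSZ))), add(SSZ, Z))
  →3  S(add(add(SZ, mul(Z, SSZ)), add(SSZ, Z)))
  →4  S(add(S(add(Z, mul(Z, SSZ))), add(SSZ, Z)))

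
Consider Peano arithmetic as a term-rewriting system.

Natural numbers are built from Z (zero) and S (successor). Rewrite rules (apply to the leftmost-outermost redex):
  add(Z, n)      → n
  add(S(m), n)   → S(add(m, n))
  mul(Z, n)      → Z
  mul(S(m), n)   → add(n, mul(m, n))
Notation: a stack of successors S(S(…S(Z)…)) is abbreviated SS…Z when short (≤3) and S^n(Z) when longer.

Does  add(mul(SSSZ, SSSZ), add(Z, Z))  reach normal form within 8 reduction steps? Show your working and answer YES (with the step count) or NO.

  start: add(mul(SSSZ, SSSZ), add(Z, Z))
  [1] add(add(SSSZ, mul(SSZ, SSSZ)), add(Z, Z))
  [2] add(S(add(SSZ, mul(SSZ, SSSZ))), add(Z, Z))
  [3] S(add(add(SSZ, mul(SSZ, SSSZ)), add(Z, Z)))
  [4] S(add(S(add(SZ, mul(SSZ, SSSZ))), add(Z, Z)))
  [5] S(S(add(add(SZ, mul(SSZ, SSSZ)), add(Z, Z))))
  [6] S(S(add(S(add(Z, mul(SSZ, SSSZ))), add(Z, Z))))
  [7] S(S(S(add(add(Z, mul(SSZ, SSSZ)), add(Z, Z)))))
  [8] S(S(S(add(mul(SSZ, SSSZ), add(Z, Z)))))

Answer: NO — after 8 steps the term is S(S(S(add(mul(SSZ, SSSZ), add(Z, Z))))), not yet normal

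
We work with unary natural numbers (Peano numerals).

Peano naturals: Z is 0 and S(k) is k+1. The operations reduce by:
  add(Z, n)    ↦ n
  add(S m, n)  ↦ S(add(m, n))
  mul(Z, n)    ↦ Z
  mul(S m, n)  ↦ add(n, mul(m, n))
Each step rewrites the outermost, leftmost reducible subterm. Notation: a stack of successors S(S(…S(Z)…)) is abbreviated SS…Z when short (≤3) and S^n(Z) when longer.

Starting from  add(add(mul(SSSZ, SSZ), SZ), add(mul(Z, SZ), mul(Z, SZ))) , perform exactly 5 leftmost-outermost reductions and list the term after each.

  start: add(add(mul(SSSZ, SSZ), SZ), add(mul(Z, SZ), mul(Z, SZ)))
  [1] add(add(add(SSZ, mul(SSZ, SSZ)), SZ), add(mul(Z, SZ), mul(Z, SZ)))
  [2] add(add(S(add(SZ, mul(SSZ, SSZ))), SZ), add(mul(Z, SZ), mul(Z, SZ)))
  [3] add(S(add(add(SZ, mul(SSZ, SSZ)), SZ)), add(mul(Z, SZ), mul(Z, SZ)))
  [4] S(add(add(add(SZ, mul(SSZ, SSZ)), SZ), add(mul(Z, SZ), mul(Z, SZ))))
  [5] S(add(add(S(add(Z, mul(SSZ, SSZ))), SZ), add(mul(Z, SZ), mul(Z, SZ))))

Answer: after 5 steps: S(add(add(S(add(Z, mul(SSZ, SSZ))), SZ), add(mul(Z, SZ), mul(Z, SZ))))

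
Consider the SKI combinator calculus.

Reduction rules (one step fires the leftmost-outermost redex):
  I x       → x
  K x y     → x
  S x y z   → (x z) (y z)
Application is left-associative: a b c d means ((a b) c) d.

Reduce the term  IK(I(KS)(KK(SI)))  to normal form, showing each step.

  start: IK(I(KS)(KK(SI)))
  step 1: K(I(KS)(KK(SI)))
  step 2: K(KS(KK(SI)))
  step 3: KS

Answer: normal form = KS  (in 3 steps)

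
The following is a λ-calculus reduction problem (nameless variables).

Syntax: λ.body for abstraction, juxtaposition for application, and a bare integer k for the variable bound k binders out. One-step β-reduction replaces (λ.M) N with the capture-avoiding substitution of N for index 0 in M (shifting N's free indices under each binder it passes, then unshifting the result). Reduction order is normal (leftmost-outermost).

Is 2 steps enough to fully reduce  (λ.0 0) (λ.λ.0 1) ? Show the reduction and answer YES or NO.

Answer: YES — reaches normal form λ.0 (λ.λ.0 1) in 2 ≤ 2 steps

Working:
  start: (λ.0 0) (λ.λ.0 1)
  [1] (λ.λ.0 1) (λ.λ.0 1)
  [2] λ.0 (λ.λ.0 1)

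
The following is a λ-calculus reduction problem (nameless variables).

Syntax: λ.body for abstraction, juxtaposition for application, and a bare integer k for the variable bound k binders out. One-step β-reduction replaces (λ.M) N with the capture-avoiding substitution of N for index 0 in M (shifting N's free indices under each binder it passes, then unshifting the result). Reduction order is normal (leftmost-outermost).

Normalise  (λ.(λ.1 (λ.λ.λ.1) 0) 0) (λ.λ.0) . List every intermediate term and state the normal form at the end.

  start: (λ.(λ.1 (λ.λ.λ.1) 0) 0) (λ.λ.0)
  step 1: (λ.(λ.λ.0) (λ.λ.λ.1) 0) (λ.λ.0)
  step 2: (λ.λ.0) (λ.λ.λ.1) (λ.λ.0)
  step 3: (λ.0) (λ.λ.0)
  step 4: λ.λ.0

Answer: normal form = λ.λ.0  (in 4 steps)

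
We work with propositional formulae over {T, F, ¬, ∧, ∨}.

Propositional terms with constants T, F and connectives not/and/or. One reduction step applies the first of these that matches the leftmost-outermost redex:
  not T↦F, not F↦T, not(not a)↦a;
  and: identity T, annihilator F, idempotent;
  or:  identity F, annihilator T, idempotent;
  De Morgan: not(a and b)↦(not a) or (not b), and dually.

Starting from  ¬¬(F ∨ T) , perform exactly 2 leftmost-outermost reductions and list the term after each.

Answer: after 2 steps: T

Derivation:
  start: ¬¬(F ∨ T)
  →1  F ∨ T
  →2  T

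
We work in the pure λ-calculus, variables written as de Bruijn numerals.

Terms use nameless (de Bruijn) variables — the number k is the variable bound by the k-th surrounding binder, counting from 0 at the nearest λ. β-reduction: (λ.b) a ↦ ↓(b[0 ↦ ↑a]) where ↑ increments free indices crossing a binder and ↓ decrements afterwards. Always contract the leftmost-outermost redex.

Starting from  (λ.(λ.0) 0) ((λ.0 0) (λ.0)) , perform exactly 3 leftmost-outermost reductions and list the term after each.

  start: (λ.(λ.0) 0) ((λ.0 0) (λ.0))
  step 1: (λ.0) ((λ.0 0) (λ.0))
  step 2: (λ.0 0) (λ.0)
  step 3: (λ.0) (λ.0)

Answer: after 3 steps: (λ.0) (λ.0)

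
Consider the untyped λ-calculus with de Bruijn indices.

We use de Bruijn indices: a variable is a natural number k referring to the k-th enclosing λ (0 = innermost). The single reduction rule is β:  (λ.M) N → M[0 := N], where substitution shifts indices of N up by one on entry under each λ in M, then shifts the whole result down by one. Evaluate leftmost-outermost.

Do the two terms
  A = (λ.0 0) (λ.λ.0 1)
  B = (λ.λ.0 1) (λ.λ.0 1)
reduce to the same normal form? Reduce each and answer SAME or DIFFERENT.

Term A:
  start: (λ.0 0) (λ.λ.0 1)
  →1  (λ.λ.0 1) (λ.λ.0 1)
  →2  λ.0 (λ.λ.0 1)

Term B:
  start: (λ.λ.0 1) (λ.λ.0 1)
  →1  λ.0 (λ.λ.0 1)

Answer: SAME — A ⇓ λ.0 (λ.λ.0 1), B ⇓ λ.0 (λ.λ.0 1)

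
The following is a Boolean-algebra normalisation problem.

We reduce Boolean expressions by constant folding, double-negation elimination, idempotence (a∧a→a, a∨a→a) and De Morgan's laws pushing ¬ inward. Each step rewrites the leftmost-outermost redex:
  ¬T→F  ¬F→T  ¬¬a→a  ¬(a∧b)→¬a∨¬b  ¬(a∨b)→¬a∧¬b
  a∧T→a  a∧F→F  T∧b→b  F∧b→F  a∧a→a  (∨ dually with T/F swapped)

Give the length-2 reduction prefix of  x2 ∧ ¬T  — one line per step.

  start: x2 ∧ ¬T
  →1  x2 ∧ F
  →2  F

Answer: after 2 steps: F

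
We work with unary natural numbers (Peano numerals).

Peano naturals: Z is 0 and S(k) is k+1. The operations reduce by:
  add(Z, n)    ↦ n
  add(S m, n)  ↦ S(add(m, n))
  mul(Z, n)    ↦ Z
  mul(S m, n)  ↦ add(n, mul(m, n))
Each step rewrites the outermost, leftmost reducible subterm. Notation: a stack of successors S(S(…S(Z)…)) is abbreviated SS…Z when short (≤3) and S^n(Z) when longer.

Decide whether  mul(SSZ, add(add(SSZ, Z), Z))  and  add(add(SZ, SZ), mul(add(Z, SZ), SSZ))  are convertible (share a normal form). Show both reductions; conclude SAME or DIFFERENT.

Term A:
  start: mul(SSZ, add(add(SSZ, Z), Z))
  [1] add(add(add(SSZ, Z), Z), mul(SZ, add(add(SSZ, Z), Z)))
  [2] add(add(S(add(SZ, Z)), Z), mul(SZ, add(add(SSZ, Z), Z)))
  [3] add(S(add(add(SZ, Z), Z)), mul(SZ, add(add(SSZ, Z), Z)))
  [4] S(add(add(add(SZ, Z), Z), mul(SZ, add(add(SSZ, Z), Z))))
  [5] S(add(add(S(add(Z, Z)), Z), mul(SZ, add(add(SSZ, Z), Z))))
  [6] S(add(S(add(add(Z, Z), Z)), mul(SZ, add(add(SSZ, Z), Z))))
  [7] S(S(add(add(add(Z, Z), Z), mul(SZ, add(add(SSZ, Z), Z)))))
  [8] S(S(add(add(Z, Z), mul(SZ, add(add(SSZ, Z), Z)))))
  [9] S(S(add(Z, mul(SZ, add(add(SSZ, Z), Z)))))
  [10] S(S(mul(SZ, add(add(SSZ, Z), Z))))
  [11] S(S(add(add(add(SSZ, Z), Z), mul(Z, add(add(SSZ, Z), Z)))))
  [12] S(S(add(add(S(add(SZ, Z)), Z), mul(Z, add(add(SSZ, Z), Z)))))
  [13] S(S(add(S(add(add(SZ, Z), Z)), mul(Z, add(add(SSZ, Z), Z)))))
  [14] S(S(S(add(add(add(SZ, Z), Z), mul(Z, add(add(SSZ, Z), Z))))))
  [15] S(S(S(add(add(S(add(Z, Z)), Z), mul(Z, add(add(SSZ, Z), Z))))))
  [16] S(S(S(add(S(add(add(Z, Z), Z)), mul(Z, add(add(SSZ, Z), Z))))))
  [17] S(S(S(S(add(add(add(Z, Z), Z), mul(Z, add(add(SSZ, Z), Z)))))))
  [18] S(S(S(S(add(add(Z, Z), mul(Z, add(add(SSZ, Z), Z)))))))
  [19] S(S(S(S(add(Z, mul(Z, add(add(SSZ, Z), Z)))))))
  [20] S(S(S(S(mul(Z, add(add(SSZ, Z), Z))))))
  [21] S^4(Z)

Term B:
  start: add(add(SZ, SZ), mul(add(Z, SZ), SSZ))
  [1] add(S(add(Z, SZ)), mul(add(Z, SZ), SSZ))
  [2] S(add(add(Z, SZ), mul(add(Z, SZ), SSZ)))
  [3] S(add(SZ, mul(add(Z, SZ), SSZ)))
  [4] S(S(add(Z, mul(add(Z, SZ), SSZ))))
  [5] S(S(mul(add(Z, SZ), SSZ)))
  [6] S(S(mul(SZ, SSZ)))
  [7] S(S(add(SSZ, mul(Z, SSZ))))
  [8] S(S(S(add(SZ, mul(Z, SSZ)))))
  [9] S(S(S(S(add(Z, mul(Z, SSZ))))))
  [10] S(S(S(S(mul(Z, SSZ)))))
  [11] S^4(Z)

Answer: SAME — A ⇓ S^4(Z), B ⇓ S^4(Z)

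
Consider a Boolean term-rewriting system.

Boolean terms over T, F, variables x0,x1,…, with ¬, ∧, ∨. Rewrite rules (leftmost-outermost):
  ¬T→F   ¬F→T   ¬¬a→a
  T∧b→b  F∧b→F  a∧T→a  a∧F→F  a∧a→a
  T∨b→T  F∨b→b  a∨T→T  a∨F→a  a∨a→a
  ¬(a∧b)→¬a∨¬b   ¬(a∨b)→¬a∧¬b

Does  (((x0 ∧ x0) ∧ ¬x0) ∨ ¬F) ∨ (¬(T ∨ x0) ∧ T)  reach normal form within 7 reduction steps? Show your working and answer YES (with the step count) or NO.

Answer: YES — reaches normal form T in 4 ≤ 7 steps

Derivation:
  start: (((x0 ∧ x0) ∧ ¬x0) ∨ ¬F) ∨ (¬(T ∨ x0) ∧ T)
  step 1: ((x0 ∧ ¬x0) ∨ ¬F) ∨ (¬(T ∨ x0) ∧ T)
  step 2: ((x0 ∧ ¬x0) ∨ T) ∨ (¬(T ∨ x0) ∧ T)
  step 3: T ∨ (¬(T ∨ x0) ∧ T)
  step 4: T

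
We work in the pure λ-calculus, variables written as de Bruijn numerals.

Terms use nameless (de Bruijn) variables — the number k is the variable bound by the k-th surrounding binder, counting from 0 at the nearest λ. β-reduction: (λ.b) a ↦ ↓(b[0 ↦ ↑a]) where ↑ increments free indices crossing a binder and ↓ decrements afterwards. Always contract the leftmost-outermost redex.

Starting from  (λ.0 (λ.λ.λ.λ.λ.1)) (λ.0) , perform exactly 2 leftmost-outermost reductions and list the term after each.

Answer: after 2 steps: λ.λ.λ.λ.λ.1

Derivation:
  start: (λ.0 (λ.λ.λ.λ.λ.1)) (λ.0)
  [1] (λ.0) (λ.λ.λ.λ.λ.1)
  [2] λ.λ.λ.λ.λ.1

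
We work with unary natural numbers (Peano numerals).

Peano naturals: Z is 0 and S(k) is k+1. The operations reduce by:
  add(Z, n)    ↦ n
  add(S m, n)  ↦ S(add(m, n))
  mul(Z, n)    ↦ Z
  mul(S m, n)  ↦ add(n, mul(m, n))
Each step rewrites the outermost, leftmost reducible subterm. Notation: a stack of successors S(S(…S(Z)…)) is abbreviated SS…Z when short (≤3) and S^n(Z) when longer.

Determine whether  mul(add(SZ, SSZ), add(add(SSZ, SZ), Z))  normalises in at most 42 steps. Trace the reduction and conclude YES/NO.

Answer: YES — reaches normal form S^9(Z) in 39 ≤ 42 steps

Derivation:
  start: mul(add(SZ, SSZ), add(add(SSZ, SZ), Z))
  [1] mul(S(add(Z, SSZ)), add(add(SSZ, SZ), Z))
  [2] add(add(add(SSZ, SZ), Z), mul(add(Z, SSZ), add(add(SSZ, SZ), Z)))
  [3] add(add(S(add(SZ, SZ)), Z), mul(add(Z, SSZ), add(add(SSZ, SZ), Z)))
  [4] add(S(add(add(SZ, SZ), Z)), mul(add(Z, SSZ), add(add(SSZ, SZ), Z)))
  [5] S(add(add(add(SZ, SZ), Z), mul(add(Z, SSZ), add(add(SSZ, SZ), Z))))
  [6] S(add(add(S(add(Z, SZ)), Z), mul(add(Z, SSZ), add(add(SSZ, SZ), Z))))
  [7] S(add(S(add(add(Z, SZ), Z)), mul(add(Z, SSZ), add(add(SSZ, SZ), Z))))
  [8] S(S(add(add(add(Z, SZ), Z), mul(add(Z, SSZ), add(add(SSZ, SZ), Z)))))
  [9] S(S(add(add(SZ, Z), mul(add(Z, SSZ), add(add(SSZ, SZ), Z)))))
  [10] S(S(add(S(add(Z, Z)), mul(add(Z, SSZ), add(add(SSZ, SZ), Z)))))
  [11] S(S(S(add(add(Z, Z), mul(add(Z, SSZ), add(add(SSZ, SZ), Z))))))
  [12] S(S(S(add(Z, mul(add(Z, SSZ), add(add(SSZ, SZ), Z))))))
  [13] S(S(S(mul(add(Z, SSZ), add(add(SSZ, SZ), Z)))))
  [14] S(S(S(mul(SSZ, add(add(SSZ, SZ), Z)))))
  [15] S(S(S(add(add(add(SSZ, SZ), Z), mul(SZ, add(add(SSZ, SZ), Z))))))
  [16] S(S(S(add(add(S(add(SZ, SZ)), Z), mul(SZ, add(add(SSZ, SZ), Z))))))
  [17] S(S(S(add(S(add(add(SZ, SZ), Z)), mul(SZ, add(add(SSZ, SZ), Z))))))
  [18] S(S(S(S(add(add(add(SZ, SZ), Z), mul(SZ, add(add(SSZ, SZ), Z)))))))
  [19] S(S(S(S(add(add(S(add(Z, SZ)), Z), mul(SZ, add(add(SSZ, SZ), Z)))))))
  [20] S(S(S(S(add(S(add(add(Z, SZ), Z)), mul(SZ, add(add(SSZ, SZ), Z)))))))
  [21] S(S(S(S(S(add(add(add(Z, SZ), Z), mul(SZ, add(add(SSZ, SZ), Z))))))))
  [22] S(S(S(S(S(add(add(SZ, Z), mul(SZ, add(add(SSZ, SZ), Z))))))))
  [23] S(S(S(S(S(add(S(add(Z, Z)), mul(SZ, add(add(SSZ, SZ), Z))))))))
  [24] S(S(S(S(S(S(add(add(Z, Z), mul(SZ, add(add(SSZ, SZ), Z)))))))))
  [25] S(S(S(S(S(S(add(Z, mul(SZ, add(add(SSZ, SZ), Z)))))))))
  [26] S(S(S(S(S(S(mul(SZ, add(add(SSZ, SZ), Z))))))))
  [27] S(S(S(S(S(S(add(add(add(SSZ, SZ), Z), mul(Z, add(add(SSZ, SZ), Z)))))))))
  [28] S(S(S(S(S(S(add(add(S(add(SZ, SZ)), Z), mul(Z, add(add(SSZ, SZ), Z)))))))))
  [29] S(S(S(S(S(S(add(S(add(add(SZ, SZ), Z)), mul(Z, add(add(SSZ, SZ), Z)))))))))
  [30] S(S(S(S(S(S(S(add(add(add(SZ, SZ), Z), mul(Z, add(add(SSZ, SZ), Z))))))))))
  [31] S(S(S(S(S(S(S(add(add(S(add(Z, SZ)), Z), mul(Z, add(add(SSZ, SZ), Z))))))))))
  [32] S(S(S(S(S(S(S(add(S(add(add(Z, SZ), Z)), mul(Z, add(add(SSZ, SZ), Z))))))))))
  [33] S(S(S(S(S(S(S(S(add(add(add(Z, SZ), Z), mul(Z, add(add(SSZ, SZ), Z)))))))))))
  [34] S(S(S(S(S(S(S(S(add(add(SZ, Z), mul(Z, add(add(SSZ, SZ), Z)))))))))))
  [35] S(S(S(S(S(S(S(S(add(S(add(Z, Z)), mul(Z, add(add(SSZ, SZ), Z)))))))))))
  [36] S(S(S(S(S(S(S(S(S(add(add(Z, Z), mul(Z, add(add(SSZ, SZ), Z))))))))))))
  [37] S(S(S(S(S(S(S(S(S(add(Z, mul(Z, add(add(SSZ, SZ), Z))))))))))))
  [38] S(S(S(S(S(S(S(S(S(mul(Z, add(add(SSZ, SZ), Z)))))))))))
  [39] S^9(Z)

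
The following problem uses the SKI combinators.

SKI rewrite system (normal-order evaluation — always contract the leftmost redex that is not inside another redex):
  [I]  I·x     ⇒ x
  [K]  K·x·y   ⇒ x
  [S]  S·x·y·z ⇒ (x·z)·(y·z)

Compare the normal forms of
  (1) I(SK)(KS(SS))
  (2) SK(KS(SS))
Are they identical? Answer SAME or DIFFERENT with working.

Term A:
  start: I(SK)(KS(SS))
  →1  SK(KS(SS))
  →2  SKS

Term B:
  start: SK(KS(SS))
  →1  SKS

Answer: SAME — A ⇓ SKS, B ⇓ SKS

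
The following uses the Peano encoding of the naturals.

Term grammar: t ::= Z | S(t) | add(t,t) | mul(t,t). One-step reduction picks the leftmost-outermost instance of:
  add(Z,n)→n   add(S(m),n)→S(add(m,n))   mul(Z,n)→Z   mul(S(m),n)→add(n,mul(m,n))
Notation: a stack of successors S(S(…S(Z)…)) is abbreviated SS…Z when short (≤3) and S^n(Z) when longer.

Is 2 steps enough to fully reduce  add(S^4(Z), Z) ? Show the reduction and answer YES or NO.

  start: add(S^4(Z), Z)
  step 1: S(add(SSSZ, Z))
  step 2: S(S(add(SSZ, Z)))

Answer: NO — after 2 steps the term is S(S(add(SSZ, Z))), not yet normal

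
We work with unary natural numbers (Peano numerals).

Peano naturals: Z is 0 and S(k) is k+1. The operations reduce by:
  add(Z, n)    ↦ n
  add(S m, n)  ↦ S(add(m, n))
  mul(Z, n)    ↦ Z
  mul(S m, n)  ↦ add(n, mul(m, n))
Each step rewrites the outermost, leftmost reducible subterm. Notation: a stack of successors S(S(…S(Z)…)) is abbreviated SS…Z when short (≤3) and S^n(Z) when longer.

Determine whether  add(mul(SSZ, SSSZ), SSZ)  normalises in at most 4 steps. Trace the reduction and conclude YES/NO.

Answer: NO — after 4 steps the term is S(add(S(add(SZ, mul(SZ, SSSZ))), SSZ)), not yet normal

Working:
  start: add(mul(SSZ, SSSZ), SSZ)
  →1  add(add(SSSZ, mul(SZ, SSSZ)), SSZ)
  →2  add(S(add(SSZ, mul(SZ, SSSZ))), SSZ)
  →3  S(add(add(SSZ, mul(SZ, SSSZ)), SSZ))
  →4  S(add(S(add(SZ, mul(SZ, SSSZ))), SSZ))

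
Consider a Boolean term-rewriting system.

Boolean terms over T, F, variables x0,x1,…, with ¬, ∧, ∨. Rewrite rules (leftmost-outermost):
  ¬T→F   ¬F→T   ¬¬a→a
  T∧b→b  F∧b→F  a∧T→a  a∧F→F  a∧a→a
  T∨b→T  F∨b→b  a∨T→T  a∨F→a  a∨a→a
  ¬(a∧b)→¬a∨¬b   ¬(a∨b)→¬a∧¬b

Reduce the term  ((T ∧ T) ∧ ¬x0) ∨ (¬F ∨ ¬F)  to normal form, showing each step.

  start: ((T ∧ T) ∧ ¬x0) ∨ (¬F ∨ ¬F)
  step 1: (T ∧ ¬x0) ∨ (¬F ∨ ¬F)
  step 2: ¬x0 ∨ (¬F ∨ ¬F)
  step 3: ¬x0 ∨ ¬F
  step 4: ¬x0 ∨ T
  step 5: T

Answer: normal form = T  (in 5 steps)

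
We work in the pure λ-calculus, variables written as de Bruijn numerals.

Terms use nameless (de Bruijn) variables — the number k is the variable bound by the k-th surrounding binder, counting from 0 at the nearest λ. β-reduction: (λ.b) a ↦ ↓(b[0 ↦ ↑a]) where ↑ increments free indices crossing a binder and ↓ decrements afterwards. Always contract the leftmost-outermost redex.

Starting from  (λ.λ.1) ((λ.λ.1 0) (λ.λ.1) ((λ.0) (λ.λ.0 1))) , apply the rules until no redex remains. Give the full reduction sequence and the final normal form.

  start: (λ.λ.1) ((λ.λ.1 0) (λ.λ.1) ((λ.0) (λ.λ.0 1)))
  step 1: λ.(λ.λ.1 0) (λ.λ.1) ((λ.0) (λ.λ.0 1))
  step 2: λ.(λ.(λ.λ.1) 0) ((λ.0) (λ.λ.0 1))
  step 3: λ.(λ.λ.1) ((λ.0) (λ.λ.0 1))
  step 4: λ.λ.(λ.0) (λ.λ.0 1)
  step 5: λ.λ.λ.λ.0 1

Answer: normal form = λ.λ.λ.λ.0 1  (in 5 steps)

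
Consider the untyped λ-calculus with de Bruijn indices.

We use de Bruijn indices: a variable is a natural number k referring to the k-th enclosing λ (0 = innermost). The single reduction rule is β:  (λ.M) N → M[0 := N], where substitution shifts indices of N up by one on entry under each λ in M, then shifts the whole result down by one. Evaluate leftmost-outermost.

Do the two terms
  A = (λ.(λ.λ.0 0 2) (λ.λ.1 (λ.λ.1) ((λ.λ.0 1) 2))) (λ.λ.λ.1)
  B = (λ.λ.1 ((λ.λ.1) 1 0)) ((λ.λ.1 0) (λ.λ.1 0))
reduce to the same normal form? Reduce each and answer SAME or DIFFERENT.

Answer: DIFFERENT — A ⇓ λ.0 0 (λ.λ.λ.1), B ⇓ λ.λ.λ.1 0

Working:
Term A:
  start: (λ.(λ.λ.0 0 2) (λ.λ.1 (λ.λ.1) ((λ.λ.0 1) 2))) (λ.λ.λ.1)
  [1] (λ.λ.0 0 (λ.λ.λ.1)) (λ.λ.1 (λ.λ.1) ((λ.λ.0 1) (λ.λ.λ.1)))
  [2] λ.0 0 (λ.λ.λ.1)

Term B:
  start: (λ.λ.1 ((λ.λ.1) 1 0)) ((λ.λ.1 0) (λ.λ.1 0))
  [1] λ.(λ.λ.1 0) (λ.λ.1 0) ((λ.λ.1) ((λ.λ.1 0) (λ.λ.1 0)) 0)
  [2] λ.(λ.(λ.λ.1 0) 0) ((λ.λ.1) ((λ.λ.1 0) (λ.λ.1 0)) 0)
  [3] λ.(λ.λ.1 0) ((λ.λ.1) ((λ.λ.1 0) (λ.λ.1 0)) 0)
  [4] λ.λ.(λ.λ.1) ((λ.λ.1 0) (λ.λ.1 0)) 1 0
  [5] λ.λ.(λ.(λ.λ.1 0) (λ.λ.1 0)) 1 0
  [6] λ.λ.(λ.λ.1 0) (λ.λ.1 0) 0
  [7] λ.λ.(λ.(λ.λ.1 0) 0) 0
  [8] λ.λ.(λ.λ.1 0) 0
  [9] λ.λ.λ.1 0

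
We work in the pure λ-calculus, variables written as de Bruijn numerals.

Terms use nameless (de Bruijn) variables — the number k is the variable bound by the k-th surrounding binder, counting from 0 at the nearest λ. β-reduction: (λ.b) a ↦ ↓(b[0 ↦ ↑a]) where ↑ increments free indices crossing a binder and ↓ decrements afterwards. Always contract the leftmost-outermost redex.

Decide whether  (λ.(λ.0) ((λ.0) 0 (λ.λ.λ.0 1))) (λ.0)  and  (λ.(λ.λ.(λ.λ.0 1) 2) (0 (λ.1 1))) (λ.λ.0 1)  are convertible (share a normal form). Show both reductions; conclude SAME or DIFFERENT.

Answer: DIFFERENT — A ⇓ λ.λ.λ.0 1, B ⇓ λ.λ.0 (λ.λ.0 1)

Working:
Term A:
  start: (λ.(λ.0) ((λ.0) 0 (λ.λ.λ.0 1))) (λ.0)
  step 1: (λ.0) ((λ.0) (λ.0) (λ.λ.λ.0 1))
  step 2: (λ.0) (λ.0) (λ.λ.λ.0 1)
  step 3: (λ.0) (λ.λ.λ.0 1)
  step 4: λ.λ.λ.0 1

Term B:
  start: (λ.(λ.λ.(λ.λ.0 1) 2) (0 (λ.1 1))) (λ.λ.0 1)
  step 1: (λ.λ.(λ.λ.0 1) (λ.λ.0 1)) ((λ.λ.0 1) (λ.(λ.λ.0 1) (λ.λ.0 1)))
  step 2: λ.(λ.λ.0 1) (λ.λ.0 1)
  step 3: λ.λ.0 (λ.λ.0 1)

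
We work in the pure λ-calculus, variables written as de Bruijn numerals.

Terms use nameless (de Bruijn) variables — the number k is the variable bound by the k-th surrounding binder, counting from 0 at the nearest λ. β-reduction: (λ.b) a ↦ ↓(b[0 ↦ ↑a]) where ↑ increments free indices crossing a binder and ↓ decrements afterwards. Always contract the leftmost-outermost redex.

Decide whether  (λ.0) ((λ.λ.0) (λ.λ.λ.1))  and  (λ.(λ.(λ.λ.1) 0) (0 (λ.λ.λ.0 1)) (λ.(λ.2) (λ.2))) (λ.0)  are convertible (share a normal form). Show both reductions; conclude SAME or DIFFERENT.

Answer: DIFFERENT — A ⇓ λ.0, B ⇓ λ.λ.λ.0 1

Reduction:
Term A:
  start: (λ.0) ((λ.λ.0) (λ.λ.λ.1))
  step 1: (λ.λ.0) (λ.λ.λ.1)
  step 2: λ.0

Term B:
  start: (λ.(λ.(λ.λ.1) 0) (0 (λ.λ.λ.0 1)) (λ.(λ.2) (λ.2))) (λ.0)
  step 1: (λ.(λ.λ.1) 0) ((λ.0) (λ.λ.λ.0 1)) (λ.(λ.λ.0) (λ.λ.0))
  step 2: (λ.λ.1) ((λ.0) (λ.λ.λ.0 1)) (λ.(λ.λ.0) (λ.λ.0))
  step 3: (λ.(λ.0) (λ.λ.λ.0 1)) (λ.(λ.λ.0) (λ.λ.0))
  step 4: (λ.0) (λ.λ.λ.0 1)
  step 5: λ.λ.λ.0 1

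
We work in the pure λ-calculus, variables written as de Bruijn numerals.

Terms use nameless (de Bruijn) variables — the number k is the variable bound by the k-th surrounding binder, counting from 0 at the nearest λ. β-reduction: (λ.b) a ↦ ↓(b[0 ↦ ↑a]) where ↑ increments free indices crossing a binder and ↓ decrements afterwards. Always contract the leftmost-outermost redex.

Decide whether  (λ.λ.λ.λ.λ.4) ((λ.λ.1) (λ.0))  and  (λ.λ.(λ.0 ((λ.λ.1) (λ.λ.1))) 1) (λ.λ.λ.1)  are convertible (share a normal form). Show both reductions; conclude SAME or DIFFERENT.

Answer: DIFFERENT — A ⇓ λ.λ.λ.λ.λ.λ.0, B ⇓ λ.λ.λ.1

Derivation:
Term A:
  start: (λ.λ.λ.λ.λ.4) ((λ.λ.1) (λ.0))
  →1  λ.λ.λ.λ.(λ.λ.1) (λ.0)
  →2  λ.λ.λ.λ.λ.λ.0

Term B:
  start: (λ.λ.(λ.0 ((λ.λ.1) (λ.λ.1))) 1) (λ.λ.λ.1)
  →1  λ.(λ.0 ((λ.λ.1) (λ.λ.1))) (λ.λ.λ.1)
  →2  λ.(λ.λ.λ.1) ((λ.λ.1) (λ.λ.1))
  →3  λ.λ.λ.1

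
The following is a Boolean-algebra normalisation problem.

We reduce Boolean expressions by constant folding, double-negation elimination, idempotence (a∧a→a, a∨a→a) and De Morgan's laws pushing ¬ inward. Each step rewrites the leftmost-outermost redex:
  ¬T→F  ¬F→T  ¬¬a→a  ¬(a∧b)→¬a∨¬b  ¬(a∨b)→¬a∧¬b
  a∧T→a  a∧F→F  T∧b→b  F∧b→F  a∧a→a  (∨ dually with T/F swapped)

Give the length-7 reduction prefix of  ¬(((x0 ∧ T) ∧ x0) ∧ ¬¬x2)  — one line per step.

  start: ¬(((x0 ∧ T) ∧ x0) ∧ ¬¬x2)
  [1] ¬((x0 ∧ T) ∧ x0) ∨ ¬¬¬x2
  [2] (¬(x0 ∧ T) ∨ ¬x0) ∨ ¬¬¬x2
  [3] ((¬x0 ∨ ¬T) ∨ ¬x0) ∨ ¬¬¬x2
  [4] ((¬x0 ∨ F) ∨ ¬x0) ∨ ¬¬¬x2
  [5] (¬x0 ∨ ¬x0) ∨ ¬¬¬x2
  [6] ¬x0 ∨ ¬¬¬x2
  [7] ¬x0 ∨ ¬x2

Answer: after 7 steps: ¬x0 ∨ ¬x2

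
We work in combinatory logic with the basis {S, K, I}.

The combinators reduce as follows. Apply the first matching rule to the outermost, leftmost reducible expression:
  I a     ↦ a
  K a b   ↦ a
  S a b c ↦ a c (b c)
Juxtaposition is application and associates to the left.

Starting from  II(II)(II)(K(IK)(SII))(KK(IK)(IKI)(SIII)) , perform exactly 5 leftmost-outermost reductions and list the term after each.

Answer: after 5 steps: I(K(IK)(SII))(KK(IK)(IKI)(SIII))

Working:
  start: II(II)(II)(K(IK)(SII))(KK(IK)(IKI)(SIII))
  step 1: I(II)(II)(K(IK)(SII))(KK(IK)(IKI)(SIII))
  step 2: II(II)(K(IK)(SII))(KK(IK)(IKI)(SIII))
  step 3: I(II)(K(IK)(SII))(KK(IK)(IKI)(SIII))
  step 4: II(K(IK)(SII))(KK(IK)(IKI)(SIII))
  step 5: I(K(IK)(SII))(KK(IK)(IKI)(SIII))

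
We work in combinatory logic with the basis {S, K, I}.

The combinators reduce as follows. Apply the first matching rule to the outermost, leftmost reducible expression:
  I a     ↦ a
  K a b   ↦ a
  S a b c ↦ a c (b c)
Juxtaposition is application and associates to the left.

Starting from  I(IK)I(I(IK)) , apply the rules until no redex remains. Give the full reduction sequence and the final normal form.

  start: I(IK)I(I(IK))
  →1  IKI(I(IK))
  →2  KI(I(IK))
  →3  I

Answer: normal form = I  (in 3 steps)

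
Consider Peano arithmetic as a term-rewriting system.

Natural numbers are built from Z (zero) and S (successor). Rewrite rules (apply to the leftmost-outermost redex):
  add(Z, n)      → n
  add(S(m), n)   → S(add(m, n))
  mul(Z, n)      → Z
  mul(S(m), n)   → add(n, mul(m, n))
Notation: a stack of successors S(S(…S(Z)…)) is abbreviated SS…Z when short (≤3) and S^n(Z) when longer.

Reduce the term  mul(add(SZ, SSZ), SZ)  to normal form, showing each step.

Answer: normal form = SSSZ  (in 12 steps)

Working:
  start: mul(add(SZ, SSZ), SZ)
  [1] mul(S(add(Z, SSZ)), SZ)
  [2] add(SZ, mul(add(Z, SSZ), SZ))
  [3] S(add(Z, mul(add(Z, SSZ), SZ)))
  [4] S(mul(add(Z, SSZ), SZ))
  [5] S(mul(SSZ, SZ))
  [6] S(add(SZ, mul(SZ, SZ)))
  [7] S(S(add(Z, mul(SZ, SZ))))
  [8] S(S(mul(SZ, SZ)))
  [9] S(S(add(SZ, mul(Z, SZ))))
  [10] S(S(S(add(Z, mul(Z, SZ)))))
  [11] S(S(S(mul(Z, SZ))))
  [12] SSSZ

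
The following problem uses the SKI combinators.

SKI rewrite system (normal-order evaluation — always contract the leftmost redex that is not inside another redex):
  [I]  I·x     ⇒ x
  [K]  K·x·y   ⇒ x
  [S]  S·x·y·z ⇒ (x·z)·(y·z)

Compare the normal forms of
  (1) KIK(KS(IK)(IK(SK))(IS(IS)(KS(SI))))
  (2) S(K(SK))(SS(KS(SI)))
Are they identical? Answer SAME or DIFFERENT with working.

Term A:
  start: KIK(KS(IK)(IK(SK))(IS(IS)(KS(SI))))
  [1] I(KS(IK)(IK(SK))(IS(IS)(KS(SI))))
  [2] KS(IK)(IK(SK))(IS(IS)(KS(SI)))
  [3] S(IK(SK))(IS(IS)(KS(SI)))
  [4] S(K(SK))(IS(IS)(KS(SI)))
  [5] S(K(SK))(S(IS)(KS(SI)))
  [6] S(K(SK))(SS(KS(SI)))
  [7] S(K(SK))(SSS)

Term B:
  start: S(K(SK))(SS(KS(SI)))
  [1] S(K(SK))(SSS)

Answer: SAME — A ⇓ S(K(SK))(SSS), B ⇓ S(K(SK))(SSS)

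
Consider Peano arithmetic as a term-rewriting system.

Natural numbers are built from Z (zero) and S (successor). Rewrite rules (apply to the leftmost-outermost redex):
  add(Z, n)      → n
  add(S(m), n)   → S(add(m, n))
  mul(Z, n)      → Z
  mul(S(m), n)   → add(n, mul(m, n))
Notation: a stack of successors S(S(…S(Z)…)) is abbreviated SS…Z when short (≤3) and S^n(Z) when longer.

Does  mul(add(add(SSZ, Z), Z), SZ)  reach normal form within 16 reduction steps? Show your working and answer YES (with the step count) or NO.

  start: mul(add(add(SSZ, Z), Z), SZ)
  step 1: mul(add(S(add(SZ, Z)), Z), SZ)
  step 2: mul(S(add(add(SZ, Z), Z)), SZ)
  step 3: add(SZ, mul(add(add(SZ, Z), Z), SZ))
  step 4: S(add(Z, mul(add(add(SZ, Z), Z), SZ)))
  step 5: S(mul(add(add(SZ, Z), Z), SZ))
  step 6: S(mul(add(S(add(Z, Z)), Z), SZ))
  step 7: S(mul(S(add(add(Z, Z), Z)), SZ))
  step 8: S(add(SZ, mul(add(add(Z, Z), Z), SZ)))
  step 9: S(S(add(Z, mul(add(add(Z, Z), Z), SZ))))
  step 10: S(S(mul(add(add(Z, Z), Z), SZ)))
  step 11: S(S(mul(add(Z, Z), SZ)))
  step 12: S(S(mul(Z, SZ)))
  step 13: SSZ

Answer: YES — reaches normal form SSZ in 13 ≤ 16 steps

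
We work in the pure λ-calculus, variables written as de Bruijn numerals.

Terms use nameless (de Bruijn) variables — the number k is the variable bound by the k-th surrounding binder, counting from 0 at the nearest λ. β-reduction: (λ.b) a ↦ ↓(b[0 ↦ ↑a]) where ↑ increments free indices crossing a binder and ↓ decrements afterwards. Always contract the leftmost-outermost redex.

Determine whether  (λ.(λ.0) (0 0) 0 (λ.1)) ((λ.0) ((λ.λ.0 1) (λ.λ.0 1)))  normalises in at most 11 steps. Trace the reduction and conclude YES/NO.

Answer: NO — after 11 steps the term is (λ.λ.0 1) (λ.λ.0 1) (λ.λ.0 1) (λ.(λ.0) ((λ.λ.0 1) (λ.λ.0 1))), not yet normal

Derivation:
  start: (λ.(λ.0) (0 0) 0 (λ.1)) ((λ.0) ((λ.λ.0 1) (λ.λ.0 1)))
  →1  (λ.0) ((λ.0) ((λ.λ.0 1) (λ.λ.0 1)) ((λ.0) ((λ.λ.0 1) (λ.λ.0 1)))) ((λ.0) ((λ.λ.0 1) (λ.λ.0 1))) (λ.(λ.0) ((λ.λ.0 1) (λ.λ.0 1)))
  →2  (λ.0) ((λ.λ.0 1) (λ.λ.0 1)) ((λ.0) ((λ.λ.0 1) (λ.λ.0 1))) ((λ.0) ((λ.λ.0 1) (λ.λ.0 1))) (λ.(λ.0) ((λ.λ.0 1) (λ.λ.0 1)))
  →3  (λ.λ.0 1) (λ.λ.0 1) ((λ.0) ((λ.λ.0 1) (λ.λ.0 1))) ((λ.0) ((λ.λ.0 1) (λ.λ.0 1))) (λ.(λ.0) ((λ.λ.0 1) (λ.λ.0 1)))
  →4  (λ.0 (λ.λ.0 1)) ((λ.0) ((λ.λ.0 1) (λ.λ.0 1))) ((λ.0) ((λ.λ.0 1) (λ.λ.0 1))) (λ.(λ.0) ((λ.λ.0 1) (λ.λ.0 1)))
  →5  (λ.0) ((λ.λ.0 1) (λ.λ.0 1)) (λ.λ.0 1) ((λ.0) ((λ.λ.0 1) (λ.λ.0 1))) (λ.(λ.0) ((λ.λ.0 1) (λ.λ.0 1)))
  →6  (λ.λ.0 1) (λ.λ.0 1) (λ.λ.0 1) ((λ.0) ((λ.λ.0 1) (λ.λ.0 1))) (λ.(λ.0) ((λ.λ.0 1) (λ.λ.0 1)))
  →7  (λ.0 (λ.λ.0 1)) (λ.λ.0 1) ((λ.0) ((λ.λ.0 1) (λ.λ.0 1))) (λ.(λ.0) ((λ.λ.0 1) (λ.λ.0 1)))
  →8  (λ.λ.0 1) (λ.λ.0 1) ((λ.0) ((λ.λ.0 1) (λ.λ.0 1))) (λ.(λ.0) ((λ.λ.0 1) (λ.λ.0 1)))
  →9  (λ.0 (λ.λ.0 1)) ((λ.0) ((λ.λ.0 1) (λ.λ.0 1))) (λ.(λ.0) ((λ.λ.0 1) (λ.λ.0 1)))
  →10  (λ.0) ((λ.λ.0 1) (λ.λ.0 1)) (λ.λ.0 1) (λ.(λ.0) ((λ.λ.0 1) (λ.λ.0 1)))
  →11  (λ.λ.0 1) (λ.λ.0 1) (λ.λ.0 1) (λ.(λ.0) ((λ.λ.0 1) (λ.λ.0 1)))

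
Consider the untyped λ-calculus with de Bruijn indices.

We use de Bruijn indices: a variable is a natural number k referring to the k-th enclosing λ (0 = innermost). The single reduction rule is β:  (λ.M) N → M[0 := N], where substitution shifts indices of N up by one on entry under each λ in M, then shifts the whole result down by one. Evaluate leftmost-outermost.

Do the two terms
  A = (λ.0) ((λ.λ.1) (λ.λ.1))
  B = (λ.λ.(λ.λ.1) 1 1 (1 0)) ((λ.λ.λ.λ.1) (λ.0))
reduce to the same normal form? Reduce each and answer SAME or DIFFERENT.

Answer: SAME — A ⇓ λ.λ.λ.1, B ⇓ λ.λ.λ.1

Reduction:
Term A:
  start: (λ.0) ((λ.λ.1) (λ.λ.1))
  [1] (λ.λ.1) (λ.λ.1)
  [2] λ.λ.λ.1

Term B:
  start: (λ.λ.(λ.λ.1) 1 1 (1 0)) ((λ.λ.λ.λ.1) (λ.0))
  [1] λ.(λ.λ.1) ((λ.λ.λ.λ.1) (λ.0)) ((λ.λ.λ.λ.1) (λ.0)) ((λ.λ.λ.λ.1) (λ.0) 0)
  [2] λ.(λ.(λ.λ.λ.λ.1) (λ.0)) ((λ.λ.λ.λ.1) (λ.0)) ((λ.λ.λ.λ.1) (λ.0) 0)
  [3] λ.(λ.λ.λ.λ.1) (λ.0) ((λ.λ.λ.λ.1) (λ.0) 0)
  [4] λ.(λ.λ.λ.1) ((λ.λ.λ.λ.1) (λ.0) 0)
  [5] λ.λ.λ.1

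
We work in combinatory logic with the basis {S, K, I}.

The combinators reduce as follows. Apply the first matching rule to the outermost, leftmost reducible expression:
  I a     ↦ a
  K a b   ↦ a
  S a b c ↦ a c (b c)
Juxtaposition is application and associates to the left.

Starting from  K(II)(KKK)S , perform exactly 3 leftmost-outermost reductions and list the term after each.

  start: K(II)(KKK)S
  step 1: IIS
  step 2: IS
  step 3: S

Answer: after 3 steps: S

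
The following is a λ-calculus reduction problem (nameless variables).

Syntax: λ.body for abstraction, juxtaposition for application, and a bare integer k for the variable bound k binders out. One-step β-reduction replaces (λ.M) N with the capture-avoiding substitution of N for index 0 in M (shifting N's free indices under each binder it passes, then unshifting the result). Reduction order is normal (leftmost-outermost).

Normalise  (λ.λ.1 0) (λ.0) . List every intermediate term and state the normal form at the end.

  start: (λ.λ.1 0) (λ.0)
  step 1: λ.(λ.0) 0
  step 2: λ.0

Answer: normal form = λ.0  (in 2 steps)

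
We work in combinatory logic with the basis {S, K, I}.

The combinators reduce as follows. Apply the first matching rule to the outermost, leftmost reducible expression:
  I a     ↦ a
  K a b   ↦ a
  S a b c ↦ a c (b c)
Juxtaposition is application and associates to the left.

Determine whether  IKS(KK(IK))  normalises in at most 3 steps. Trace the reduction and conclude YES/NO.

  start: IKS(KK(IK))
  [1] KS(KK(IK))
  [2] S

Answer: YES — reaches normal form S in 2 ≤ 3 steps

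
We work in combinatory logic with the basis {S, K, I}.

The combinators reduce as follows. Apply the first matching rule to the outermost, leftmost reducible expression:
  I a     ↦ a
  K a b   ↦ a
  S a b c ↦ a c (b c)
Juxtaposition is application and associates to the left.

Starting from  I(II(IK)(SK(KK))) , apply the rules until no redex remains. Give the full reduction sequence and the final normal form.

Answer: normal form = K(SK(KK))  (in 4 steps)

Derivation:
  start: I(II(IK)(SK(KK)))
  →1  II(IK)(SK(KK))
  →2  I(IK)(SK(KK))
  →3  IK(SK(KK))
  →4  K(SK(KK))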